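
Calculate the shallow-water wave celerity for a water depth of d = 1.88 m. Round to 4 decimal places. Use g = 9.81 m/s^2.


Using the shallow-water approximation:
C = sqrt(g * d) = sqrt(9.81 * 1.88)
C = sqrt(18.4428)
C = 4.2945 m/s

4.2945


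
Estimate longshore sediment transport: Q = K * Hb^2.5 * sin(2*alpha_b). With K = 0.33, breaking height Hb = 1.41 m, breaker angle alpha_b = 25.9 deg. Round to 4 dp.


Q = K * Hb^2.5 * sin(2 * alpha_b)
Hb^2.5 = 1.41^2.5 = 2.360738
sin(2 * 25.9) = sin(51.8) = 0.785857
Q = 0.33 * 2.360738 * 0.785857
Q = 0.6122 m^3/s

0.6122


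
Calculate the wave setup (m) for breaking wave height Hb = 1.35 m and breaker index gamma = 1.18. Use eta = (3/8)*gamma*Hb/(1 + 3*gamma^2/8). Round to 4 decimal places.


eta = (3/8) * gamma * Hb / (1 + 3*gamma^2/8)
Numerator = (3/8) * 1.18 * 1.35 = 0.597375
Denominator = 1 + 3*1.18^2/8 = 1 + 0.522150 = 1.522150
eta = 0.597375 / 1.522150
eta = 0.3925 m

0.3925


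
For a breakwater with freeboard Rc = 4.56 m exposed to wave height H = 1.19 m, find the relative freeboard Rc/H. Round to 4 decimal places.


Relative freeboard = Rc / H
= 4.56 / 1.19
= 3.8319

3.8319


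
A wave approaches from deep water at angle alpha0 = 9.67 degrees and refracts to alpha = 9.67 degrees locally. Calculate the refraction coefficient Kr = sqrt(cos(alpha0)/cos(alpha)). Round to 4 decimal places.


Kr = sqrt(cos(alpha0) / cos(alpha))
cos(9.67) = 0.985792
cos(9.67) = 0.985792
Kr = sqrt(0.985792 / 0.985792)
Kr = sqrt(1.000000)
Kr = 1.0000

1.0000


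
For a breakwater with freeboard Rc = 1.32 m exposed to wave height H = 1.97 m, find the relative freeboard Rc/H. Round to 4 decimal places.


Relative freeboard = Rc / H
= 1.32 / 1.97
= 0.6701

0.6701


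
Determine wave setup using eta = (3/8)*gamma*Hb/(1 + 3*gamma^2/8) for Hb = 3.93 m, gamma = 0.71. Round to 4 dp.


eta = (3/8) * gamma * Hb / (1 + 3*gamma^2/8)
Numerator = (3/8) * 0.71 * 3.93 = 1.046363
Denominator = 1 + 3*0.71^2/8 = 1 + 0.189038 = 1.189038
eta = 1.046363 / 1.189038
eta = 0.8800 m

0.8800


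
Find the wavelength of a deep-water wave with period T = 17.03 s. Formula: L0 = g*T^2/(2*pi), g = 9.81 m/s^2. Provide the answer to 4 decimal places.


L0 = g * T^2 / (2 * pi)
L0 = 9.81 * 17.03^2 / (2 * pi)
L0 = 9.81 * 290.0209 / 6.28319
L0 = 2845.1050 / 6.28319
L0 = 452.8125 m

452.8125


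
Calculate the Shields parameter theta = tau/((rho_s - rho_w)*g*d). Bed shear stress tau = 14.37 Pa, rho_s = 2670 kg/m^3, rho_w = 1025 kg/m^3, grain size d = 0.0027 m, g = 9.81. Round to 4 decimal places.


theta = tau / ((rho_s - rho_w) * g * d)
rho_s - rho_w = 2670 - 1025 = 1645
Denominator = 1645 * 9.81 * 0.0027 = 43.571115
theta = 14.37 / 43.571115
theta = 0.3298

0.3298


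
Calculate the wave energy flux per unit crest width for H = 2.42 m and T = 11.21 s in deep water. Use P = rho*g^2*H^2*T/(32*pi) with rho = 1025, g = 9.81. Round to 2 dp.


P = rho * g^2 * H^2 * T / (32 * pi)
P = 1025 * 9.81^2 * 2.42^2 * 11.21 / (32 * pi)
P = 1025 * 96.2361 * 5.8564 * 11.21 / 100.53096
P = 64416.69 W/m

64416.69


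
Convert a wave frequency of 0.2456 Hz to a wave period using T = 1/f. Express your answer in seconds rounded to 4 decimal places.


T = 1 / f
T = 1 / 0.2456
T = 4.0717 s

4.0717


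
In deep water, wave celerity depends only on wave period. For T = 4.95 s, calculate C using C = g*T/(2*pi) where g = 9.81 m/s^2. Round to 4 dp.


We use the deep-water celerity formula:
C = g * T / (2 * pi)
C = 9.81 * 4.95 / (2 * 3.14159...)
C = 48.559500 / 6.283185
C = 7.7285 m/s

7.7285


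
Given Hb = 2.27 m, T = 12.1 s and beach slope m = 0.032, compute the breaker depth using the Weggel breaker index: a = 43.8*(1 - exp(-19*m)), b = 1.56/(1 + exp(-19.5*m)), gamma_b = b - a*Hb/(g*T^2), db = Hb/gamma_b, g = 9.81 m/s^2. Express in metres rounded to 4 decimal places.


a = 43.8 * (1 - exp(-19 * m))
exp(-19 * 0.032) = exp(-0.6080) = 0.544439
a = 43.8 * (1 - 0.544439) = 19.953587
b = 1.56 / (1 + exp(-19.5 * m))
exp(-19.5 * 0.032) = exp(-0.6240) = 0.535797
b = 1.56 / (1 + 0.535797) = 1.015759
Hb / (g * T^2) = 2.27 / (9.81 * 12.1^2) = 2.27 / 1436.2821 = 0.00158047
gamma_b = b - a * Hb/(g*T^2) = 1.015759 - 19.953587 * 0.00158047 = 0.984223
db = Hb / gamma_b = 2.27 / 0.984223
db = 2.3064 m

2.3064


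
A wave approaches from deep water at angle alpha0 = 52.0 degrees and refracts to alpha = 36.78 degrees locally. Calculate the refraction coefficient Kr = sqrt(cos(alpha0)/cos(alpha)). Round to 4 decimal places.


Kr = sqrt(cos(alpha0) / cos(alpha))
cos(52.0) = 0.615661
cos(36.78) = 0.800940
Kr = sqrt(0.615661 / 0.800940)
Kr = sqrt(0.768673)
Kr = 0.8767

0.8767


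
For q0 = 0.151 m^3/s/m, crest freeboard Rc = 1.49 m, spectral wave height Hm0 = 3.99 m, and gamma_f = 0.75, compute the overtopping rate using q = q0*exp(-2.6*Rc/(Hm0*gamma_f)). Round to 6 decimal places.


q = q0 * exp(-2.6 * Rc / (Hm0 * gamma_f))
Exponent = -2.6 * 1.49 / (3.99 * 0.75)
= -2.6 * 1.49 / 2.9925
= -1.294570
exp(-1.294570) = 0.274016
q = 0.151 * 0.274016
q = 0.041376 m^3/s/m

0.041376


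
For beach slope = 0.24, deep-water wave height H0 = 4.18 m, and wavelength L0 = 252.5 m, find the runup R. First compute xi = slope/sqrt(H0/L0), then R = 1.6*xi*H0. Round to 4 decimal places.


xi = slope / sqrt(H0/L0)
H0/L0 = 4.18/252.5 = 0.016554
sqrt(0.016554) = 0.128664
xi = 0.24 / 0.128664 = 1.865322
R = 1.6 * xi * H0 = 1.6 * 1.865322 * 4.18
R = 12.4753 m

12.4753


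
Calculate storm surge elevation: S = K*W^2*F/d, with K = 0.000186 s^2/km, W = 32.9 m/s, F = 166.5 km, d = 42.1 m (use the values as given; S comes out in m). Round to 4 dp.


S = K * W^2 * F / d
W^2 = 32.9^2 = 1082.41
S = 0.000186 * 1082.41 * 166.5 / 42.1
Numerator = 0.000186 * 1082.41 * 166.5 = 33.521155
S = 33.521155 / 42.1 = 0.7962 m

0.7962


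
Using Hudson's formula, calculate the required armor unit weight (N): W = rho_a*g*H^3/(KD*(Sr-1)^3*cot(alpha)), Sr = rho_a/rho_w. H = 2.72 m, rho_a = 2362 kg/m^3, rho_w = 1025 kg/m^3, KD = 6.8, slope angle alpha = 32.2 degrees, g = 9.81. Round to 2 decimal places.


Sr = rho_a / rho_w = 2362 / 1025 = 2.304390
(Sr - 1) = 1.304390
(Sr - 1)^3 = 2.219334
cot(32.2) = 1 / tan(32.2) = 1 / 0.629734 = 1.587973
Numerator = 2362 * 9.81 * 2.72^3 = 466289.4750
Denominator = 6.8 * 2.219334 * 1.587973 = 23.964847
W = 466289.4750 / 23.964847
W = 19457.23 N

19457.23


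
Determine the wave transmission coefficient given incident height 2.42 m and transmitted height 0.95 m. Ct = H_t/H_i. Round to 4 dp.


Ct = H_t / H_i
Ct = 0.95 / 2.42
Ct = 0.3926

0.3926


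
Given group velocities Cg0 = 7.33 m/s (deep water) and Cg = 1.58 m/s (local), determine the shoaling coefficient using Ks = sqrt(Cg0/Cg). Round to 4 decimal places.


Ks = sqrt(Cg0 / Cg)
Ks = sqrt(7.33 / 1.58)
Ks = sqrt(4.6392)
Ks = 2.1539

2.1539


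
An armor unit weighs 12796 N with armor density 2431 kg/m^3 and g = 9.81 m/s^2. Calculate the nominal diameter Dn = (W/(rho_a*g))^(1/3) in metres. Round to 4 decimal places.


V = W / (rho_a * g)
V = 12796 / (2431 * 9.81)
V = 12796 / 23848.11
V = 0.536562 m^3
Dn = V^(1/3) = 0.536562^(1/3)
Dn = 0.8126 m

0.8126


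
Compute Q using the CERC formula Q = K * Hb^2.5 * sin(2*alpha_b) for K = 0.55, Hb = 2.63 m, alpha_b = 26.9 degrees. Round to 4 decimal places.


Q = K * Hb^2.5 * sin(2 * alpha_b)
Hb^2.5 = 2.63^2.5 = 11.217327
sin(2 * 26.9) = sin(53.8) = 0.806960
Q = 0.55 * 11.217327 * 0.806960
Q = 4.9786 m^3/s

4.9786


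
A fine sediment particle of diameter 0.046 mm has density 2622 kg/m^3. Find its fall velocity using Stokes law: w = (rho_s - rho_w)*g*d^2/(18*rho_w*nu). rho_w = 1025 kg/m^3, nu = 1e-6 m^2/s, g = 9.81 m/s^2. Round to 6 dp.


w = (rho_s - rho_w) * g * d^2 / (18 * rho_w * nu)
d = 0.046 mm = 0.000046 m
rho_s - rho_w = 2622 - 1025 = 1597
Numerator = 1597 * 9.81 * (0.000046)^2 = 0.000033150462
Denominator = 18 * 1025 * 1e-6 = 0.018450
w = 0.001797 m/s

0.001797


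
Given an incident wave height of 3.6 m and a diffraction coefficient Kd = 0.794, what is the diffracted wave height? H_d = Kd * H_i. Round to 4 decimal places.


H_d = Kd * H_i
H_d = 0.794 * 3.6
H_d = 2.8584 m

2.8584


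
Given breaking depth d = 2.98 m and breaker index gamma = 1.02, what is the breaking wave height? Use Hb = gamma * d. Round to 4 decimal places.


Hb = gamma * d
Hb = 1.02 * 2.98
Hb = 3.0396 m

3.0396


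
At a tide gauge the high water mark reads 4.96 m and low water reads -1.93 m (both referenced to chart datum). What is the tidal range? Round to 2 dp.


Tidal range = High water - Low water
Tidal range = 4.96 - (-1.93)
Tidal range = 6.89 m

6.89


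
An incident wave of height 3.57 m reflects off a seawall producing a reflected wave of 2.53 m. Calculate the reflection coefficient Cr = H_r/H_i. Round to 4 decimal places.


Cr = H_r / H_i
Cr = 2.53 / 3.57
Cr = 0.7087

0.7087


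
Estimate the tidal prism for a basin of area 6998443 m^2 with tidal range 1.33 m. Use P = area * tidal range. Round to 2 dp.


Tidal prism = Area * Tidal range
P = 6998443 * 1.33
P = 9307929.19 m^3

9307929.19


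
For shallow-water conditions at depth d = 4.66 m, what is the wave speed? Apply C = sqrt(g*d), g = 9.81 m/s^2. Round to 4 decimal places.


Using the shallow-water approximation:
C = sqrt(g * d) = sqrt(9.81 * 4.66)
C = sqrt(45.7146)
C = 6.7613 m/s

6.7613


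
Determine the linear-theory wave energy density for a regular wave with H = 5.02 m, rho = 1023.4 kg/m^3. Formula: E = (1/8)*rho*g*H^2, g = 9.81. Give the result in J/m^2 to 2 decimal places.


E = (1/8) * rho * g * H^2
E = (1/8) * 1023.4 * 9.81 * 5.02^2
E = 0.125 * 1023.4 * 9.81 * 25.2004
E = 31625.10 J/m^2

31625.10


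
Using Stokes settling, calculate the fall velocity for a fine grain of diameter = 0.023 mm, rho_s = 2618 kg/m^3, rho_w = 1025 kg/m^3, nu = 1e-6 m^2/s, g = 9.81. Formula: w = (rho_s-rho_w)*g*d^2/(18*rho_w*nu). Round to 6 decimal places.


w = (rho_s - rho_w) * g * d^2 / (18 * rho_w * nu)
d = 0.023 mm = 0.000023 m
rho_s - rho_w = 2618 - 1025 = 1593
Numerator = 1593 * 9.81 * (0.000023)^2 = 0.000008266858
Denominator = 18 * 1025 * 1e-6 = 0.018450
w = 0.000448 m/s

0.000448


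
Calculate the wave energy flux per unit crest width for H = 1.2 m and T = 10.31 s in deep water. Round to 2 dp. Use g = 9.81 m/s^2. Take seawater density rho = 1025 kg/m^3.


P = rho * g^2 * H^2 * T / (32 * pi)
P = 1025 * 9.81^2 * 1.2^2 * 10.31 / (32 * pi)
P = 1025 * 96.2361 * 1.4400 * 10.31 / 100.53096
P = 14567.44 W/m

14567.44


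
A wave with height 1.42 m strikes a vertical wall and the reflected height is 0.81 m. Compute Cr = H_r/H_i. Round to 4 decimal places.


Cr = H_r / H_i
Cr = 0.81 / 1.42
Cr = 0.5704

0.5704


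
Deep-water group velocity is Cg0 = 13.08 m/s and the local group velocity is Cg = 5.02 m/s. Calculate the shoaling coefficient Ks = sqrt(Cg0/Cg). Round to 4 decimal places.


Ks = sqrt(Cg0 / Cg)
Ks = sqrt(13.08 / 5.02)
Ks = sqrt(2.6056)
Ks = 1.6142

1.6142


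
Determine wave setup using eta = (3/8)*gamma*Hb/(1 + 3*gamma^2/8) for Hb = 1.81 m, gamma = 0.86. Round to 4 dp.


eta = (3/8) * gamma * Hb / (1 + 3*gamma^2/8)
Numerator = (3/8) * 0.86 * 1.81 = 0.583725
Denominator = 1 + 3*0.86^2/8 = 1 + 0.277350 = 1.277350
eta = 0.583725 / 1.277350
eta = 0.4570 m

0.4570


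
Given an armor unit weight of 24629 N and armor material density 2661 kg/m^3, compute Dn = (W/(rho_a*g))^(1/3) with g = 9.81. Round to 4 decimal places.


V = W / (rho_a * g)
V = 24629 / (2661 * 9.81)
V = 24629 / 26104.41
V = 0.943480 m^3
Dn = V^(1/3) = 0.943480^(1/3)
Dn = 0.9808 m

0.9808


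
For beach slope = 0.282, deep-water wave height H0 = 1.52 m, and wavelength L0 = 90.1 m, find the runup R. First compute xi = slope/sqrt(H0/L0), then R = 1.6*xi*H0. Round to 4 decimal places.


xi = slope / sqrt(H0/L0)
H0/L0 = 1.52/90.1 = 0.016870
sqrt(0.016870) = 0.129885
xi = 0.282 / 0.129885 = 2.171149
R = 1.6 * xi * H0 = 1.6 * 2.171149 * 1.52
R = 5.2802 m

5.2802


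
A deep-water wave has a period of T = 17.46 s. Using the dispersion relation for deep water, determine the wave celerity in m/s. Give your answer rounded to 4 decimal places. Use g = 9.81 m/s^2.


We use the deep-water celerity formula:
C = g * T / (2 * pi)
C = 9.81 * 17.46 / (2 * 3.14159...)
C = 171.282600 / 6.283185
C = 27.2605 m/s

27.2605


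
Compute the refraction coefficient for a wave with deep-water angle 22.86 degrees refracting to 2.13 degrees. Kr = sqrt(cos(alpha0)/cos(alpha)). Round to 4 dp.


Kr = sqrt(cos(alpha0) / cos(alpha))
cos(22.86) = 0.921457
cos(2.13) = 0.999309
Kr = sqrt(0.921457 / 0.999309)
Kr = sqrt(0.922094)
Kr = 0.9603

0.9603


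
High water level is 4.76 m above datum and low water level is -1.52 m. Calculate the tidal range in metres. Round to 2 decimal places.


Tidal range = High water - Low water
Tidal range = 4.76 - (-1.52)
Tidal range = 6.28 m

6.28


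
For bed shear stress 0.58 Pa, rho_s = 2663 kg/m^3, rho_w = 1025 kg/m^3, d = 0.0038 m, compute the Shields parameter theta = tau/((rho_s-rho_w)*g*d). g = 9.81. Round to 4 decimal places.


theta = tau / ((rho_s - rho_w) * g * d)
rho_s - rho_w = 2663 - 1025 = 1638
Denominator = 1638 * 9.81 * 0.0038 = 61.061364
theta = 0.58 / 61.061364
theta = 0.0095

0.0095


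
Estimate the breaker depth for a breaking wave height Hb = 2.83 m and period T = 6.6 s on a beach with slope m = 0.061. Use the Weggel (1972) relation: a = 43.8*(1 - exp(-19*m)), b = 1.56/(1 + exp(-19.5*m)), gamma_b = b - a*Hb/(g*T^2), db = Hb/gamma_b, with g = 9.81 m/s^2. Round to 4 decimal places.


a = 43.8 * (1 - exp(-19 * m))
exp(-19 * 0.061) = exp(-1.1590) = 0.313800
a = 43.8 * (1 - 0.313800) = 30.055568
b = 1.56 / (1 + exp(-19.5 * m))
exp(-19.5 * 0.061) = exp(-1.1895) = 0.304373
b = 1.56 / (1 + 0.304373) = 1.195977
Hb / (g * T^2) = 2.83 / (9.81 * 6.6^2) = 2.83 / 427.3236 = 0.00662262
gamma_b = b - a * Hb/(g*T^2) = 1.195977 - 30.055568 * 0.00662262 = 0.996930
db = Hb / gamma_b = 2.83 / 0.996930
db = 2.8387 m

2.8387


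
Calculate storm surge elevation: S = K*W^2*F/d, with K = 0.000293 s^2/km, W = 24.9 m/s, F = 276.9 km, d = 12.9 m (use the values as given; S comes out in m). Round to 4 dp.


S = K * W^2 * F / d
W^2 = 24.9^2 = 620.01
S = 0.000293 * 620.01 * 276.9 / 12.9
Numerator = 0.000293 * 620.01 * 276.9 = 50.302465
S = 50.302465 / 12.9 = 3.8994 m

3.8994


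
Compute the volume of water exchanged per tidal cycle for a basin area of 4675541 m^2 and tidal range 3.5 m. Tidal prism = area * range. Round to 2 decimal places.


Tidal prism = Area * Tidal range
P = 4675541 * 3.5
P = 16364393.50 m^3

16364393.50


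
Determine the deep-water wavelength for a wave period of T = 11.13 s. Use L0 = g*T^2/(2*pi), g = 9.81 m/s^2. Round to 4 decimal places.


L0 = g * T^2 / (2 * pi)
L0 = 9.81 * 11.13^2 / (2 * pi)
L0 = 9.81 * 123.8769 / 6.28319
L0 = 1215.2324 / 6.28319
L0 = 193.4102 m

193.4102


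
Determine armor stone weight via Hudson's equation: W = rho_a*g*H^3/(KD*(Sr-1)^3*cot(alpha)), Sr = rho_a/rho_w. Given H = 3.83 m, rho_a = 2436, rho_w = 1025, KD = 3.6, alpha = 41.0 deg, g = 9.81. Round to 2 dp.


Sr = rho_a / rho_w = 2436 / 1025 = 2.376585
(Sr - 1) = 1.376585
(Sr - 1)^3 = 2.608612
cot(41.0) = 1 / tan(41.0) = 1 / 0.869287 = 1.150368
Numerator = 2436 * 9.81 * 3.83^3 = 1342587.5427
Denominator = 3.6 * 2.608612 * 1.150368 = 10.803112
W = 1342587.5427 / 10.803112
W = 124277.85 N

124277.85


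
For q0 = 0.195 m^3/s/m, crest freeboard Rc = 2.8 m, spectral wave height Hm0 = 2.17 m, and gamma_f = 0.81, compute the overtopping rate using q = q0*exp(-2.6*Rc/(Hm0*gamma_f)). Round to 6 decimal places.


q = q0 * exp(-2.6 * Rc / (Hm0 * gamma_f))
Exponent = -2.6 * 2.8 / (2.17 * 0.81)
= -2.6 * 2.8 / 1.7577
= -4.141776
exp(-4.141776) = 0.015895
q = 0.195 * 0.015895
q = 0.003099 m^3/s/m

0.003099


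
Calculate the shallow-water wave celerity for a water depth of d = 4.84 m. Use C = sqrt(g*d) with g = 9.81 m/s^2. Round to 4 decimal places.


Using the shallow-water approximation:
C = sqrt(g * d) = sqrt(9.81 * 4.84)
C = sqrt(47.4804)
C = 6.8906 m/s

6.8906


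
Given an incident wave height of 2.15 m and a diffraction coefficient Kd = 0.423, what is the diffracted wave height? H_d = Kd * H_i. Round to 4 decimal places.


H_d = Kd * H_i
H_d = 0.423 * 2.15
H_d = 0.9095 m

0.9095


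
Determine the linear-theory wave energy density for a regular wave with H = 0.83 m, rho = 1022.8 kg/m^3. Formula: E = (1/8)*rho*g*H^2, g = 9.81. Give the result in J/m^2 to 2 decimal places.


E = (1/8) * rho * g * H^2
E = (1/8) * 1022.8 * 9.81 * 0.83^2
E = 0.125 * 1022.8 * 9.81 * 0.6889
E = 864.02 J/m^2

864.02


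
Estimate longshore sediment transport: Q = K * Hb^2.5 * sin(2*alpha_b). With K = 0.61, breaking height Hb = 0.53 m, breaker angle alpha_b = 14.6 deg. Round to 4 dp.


Q = K * Hb^2.5 * sin(2 * alpha_b)
Hb^2.5 = 0.53^2.5 = 0.204498
sin(2 * 14.6) = sin(29.2) = 0.487860
Q = 0.61 * 0.204498 * 0.487860
Q = 0.0609 m^3/s

0.0609


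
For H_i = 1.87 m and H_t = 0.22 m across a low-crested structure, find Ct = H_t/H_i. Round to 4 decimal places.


Ct = H_t / H_i
Ct = 0.22 / 1.87
Ct = 0.1176

0.1176


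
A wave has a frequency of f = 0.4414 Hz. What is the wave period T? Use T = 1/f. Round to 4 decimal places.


T = 1 / f
T = 1 / 0.4414
T = 2.2655 s

2.2655


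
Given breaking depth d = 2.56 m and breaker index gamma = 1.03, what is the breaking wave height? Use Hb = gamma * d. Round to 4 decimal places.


Hb = gamma * d
Hb = 1.03 * 2.56
Hb = 2.6368 m

2.6368


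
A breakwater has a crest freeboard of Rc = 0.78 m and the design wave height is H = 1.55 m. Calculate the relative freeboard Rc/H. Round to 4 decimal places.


Relative freeboard = Rc / H
= 0.78 / 1.55
= 0.5032

0.5032


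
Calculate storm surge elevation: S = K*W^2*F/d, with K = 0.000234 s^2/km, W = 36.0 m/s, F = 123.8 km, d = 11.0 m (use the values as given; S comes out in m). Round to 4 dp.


S = K * W^2 * F / d
W^2 = 36.0^2 = 1296.00
S = 0.000234 * 1296.00 * 123.8 / 11.0
Numerator = 0.000234 * 1296.00 * 123.8 = 37.544083
S = 37.544083 / 11.0 = 3.4131 m

3.4131


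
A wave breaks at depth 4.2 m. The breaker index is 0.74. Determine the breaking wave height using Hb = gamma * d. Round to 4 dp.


Hb = gamma * d
Hb = 0.74 * 4.2
Hb = 3.1080 m

3.1080


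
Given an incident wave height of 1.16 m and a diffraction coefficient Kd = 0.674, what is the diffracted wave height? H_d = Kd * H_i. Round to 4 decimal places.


H_d = Kd * H_i
H_d = 0.674 * 1.16
H_d = 0.7818 m

0.7818


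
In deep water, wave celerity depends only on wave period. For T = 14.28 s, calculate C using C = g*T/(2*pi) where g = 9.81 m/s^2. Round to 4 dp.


We use the deep-water celerity formula:
C = g * T / (2 * pi)
C = 9.81 * 14.28 / (2 * 3.14159...)
C = 140.086800 / 6.283185
C = 22.2955 m/s

22.2955


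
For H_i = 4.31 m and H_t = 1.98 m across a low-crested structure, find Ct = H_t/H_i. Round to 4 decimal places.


Ct = H_t / H_i
Ct = 1.98 / 4.31
Ct = 0.4594

0.4594


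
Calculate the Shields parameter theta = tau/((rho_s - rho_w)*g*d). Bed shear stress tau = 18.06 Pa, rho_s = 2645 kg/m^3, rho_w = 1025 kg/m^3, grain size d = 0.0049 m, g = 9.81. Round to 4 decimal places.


theta = tau / ((rho_s - rho_w) * g * d)
rho_s - rho_w = 2645 - 1025 = 1620
Denominator = 1620 * 9.81 * 0.0049 = 77.871780
theta = 18.06 / 77.871780
theta = 0.2319

0.2319


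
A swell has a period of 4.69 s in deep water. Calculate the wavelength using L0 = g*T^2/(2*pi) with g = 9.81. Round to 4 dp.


L0 = g * T^2 / (2 * pi)
L0 = 9.81 * 4.69^2 / (2 * pi)
L0 = 9.81 * 21.9961 / 6.28319
L0 = 215.7817 / 6.28319
L0 = 34.3427 m

34.3427


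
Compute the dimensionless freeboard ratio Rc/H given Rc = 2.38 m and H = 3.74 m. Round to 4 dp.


Relative freeboard = Rc / H
= 2.38 / 3.74
= 0.6364

0.6364


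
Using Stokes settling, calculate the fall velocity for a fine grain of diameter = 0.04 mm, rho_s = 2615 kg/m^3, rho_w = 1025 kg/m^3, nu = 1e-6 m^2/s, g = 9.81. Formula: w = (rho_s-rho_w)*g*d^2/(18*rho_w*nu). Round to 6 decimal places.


w = (rho_s - rho_w) * g * d^2 / (18 * rho_w * nu)
d = 0.04 mm = 0.000040 m
rho_s - rho_w = 2615 - 1025 = 1590
Numerator = 1590 * 9.81 * (0.000040)^2 = 0.000024956640
Denominator = 18 * 1025 * 1e-6 = 0.018450
w = 0.001353 m/s

0.001353


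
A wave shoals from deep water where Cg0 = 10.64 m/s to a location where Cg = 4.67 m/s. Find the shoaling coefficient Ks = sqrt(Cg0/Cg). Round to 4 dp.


Ks = sqrt(Cg0 / Cg)
Ks = sqrt(10.64 / 4.67)
Ks = sqrt(2.2784)
Ks = 1.5094

1.5094


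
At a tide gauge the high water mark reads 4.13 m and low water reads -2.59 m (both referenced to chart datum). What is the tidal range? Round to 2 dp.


Tidal range = High water - Low water
Tidal range = 4.13 - (-2.59)
Tidal range = 6.72 m

6.72


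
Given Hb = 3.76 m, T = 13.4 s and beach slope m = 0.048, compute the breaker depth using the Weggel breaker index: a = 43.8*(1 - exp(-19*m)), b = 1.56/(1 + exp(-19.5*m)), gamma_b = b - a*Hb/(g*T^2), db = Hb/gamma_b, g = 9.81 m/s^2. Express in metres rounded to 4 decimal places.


a = 43.8 * (1 - exp(-19 * m))
exp(-19 * 0.048) = exp(-0.9120) = 0.401720
a = 43.8 * (1 - 0.401720) = 26.204665
b = 1.56 / (1 + exp(-19.5 * m))
exp(-19.5 * 0.048) = exp(-0.9360) = 0.392193
b = 1.56 / (1 + 0.392193) = 1.120534
Hb / (g * T^2) = 3.76 / (9.81 * 13.4^2) = 3.76 / 1761.4836 = 0.00213456
gamma_b = b - a * Hb/(g*T^2) = 1.120534 - 26.204665 * 0.00213456 = 1.064598
db = Hb / gamma_b = 3.76 / 1.064598
db = 3.5318 m

3.5318


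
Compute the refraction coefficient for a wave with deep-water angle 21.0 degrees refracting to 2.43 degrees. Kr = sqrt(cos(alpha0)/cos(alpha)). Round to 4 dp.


Kr = sqrt(cos(alpha0) / cos(alpha))
cos(21.0) = 0.933580
cos(2.43) = 0.999101
Kr = sqrt(0.933580 / 0.999101)
Kr = sqrt(0.934421)
Kr = 0.9667

0.9667


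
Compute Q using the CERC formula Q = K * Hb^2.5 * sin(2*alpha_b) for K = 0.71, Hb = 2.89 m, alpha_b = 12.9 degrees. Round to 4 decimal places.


Q = K * Hb^2.5 * sin(2 * alpha_b)
Hb^2.5 = 2.89^2.5 = 14.198570
sin(2 * 12.9) = sin(25.8) = 0.435231
Q = 0.71 * 14.198570 * 0.435231
Q = 4.3876 m^3/s

4.3876


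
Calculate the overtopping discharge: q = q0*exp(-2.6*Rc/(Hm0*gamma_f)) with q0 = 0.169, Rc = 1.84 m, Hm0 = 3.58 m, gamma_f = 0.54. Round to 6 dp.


q = q0 * exp(-2.6 * Rc / (Hm0 * gamma_f))
Exponent = -2.6 * 1.84 / (3.58 * 0.54)
= -2.6 * 1.84 / 1.9332
= -2.474653
exp(-2.474653) = 0.084192
q = 0.169 * 0.084192
q = 0.014228 m^3/s/m

0.014228


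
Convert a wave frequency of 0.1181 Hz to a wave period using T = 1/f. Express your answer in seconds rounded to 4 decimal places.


T = 1 / f
T = 1 / 0.1181
T = 8.4674 s

8.4674


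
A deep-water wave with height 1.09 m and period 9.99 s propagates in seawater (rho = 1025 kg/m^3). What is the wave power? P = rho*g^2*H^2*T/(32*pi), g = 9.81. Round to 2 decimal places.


P = rho * g^2 * H^2 * T / (32 * pi)
P = 1025 * 9.81^2 * 1.09^2 * 9.99 / (32 * pi)
P = 1025 * 96.2361 * 1.1881 * 9.99 / 100.53096
P = 11646.10 W/m

11646.10


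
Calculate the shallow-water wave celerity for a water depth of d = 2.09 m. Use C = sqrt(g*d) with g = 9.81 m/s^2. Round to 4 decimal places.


Using the shallow-water approximation:
C = sqrt(g * d) = sqrt(9.81 * 2.09)
C = sqrt(20.5029)
C = 4.5280 m/s

4.5280


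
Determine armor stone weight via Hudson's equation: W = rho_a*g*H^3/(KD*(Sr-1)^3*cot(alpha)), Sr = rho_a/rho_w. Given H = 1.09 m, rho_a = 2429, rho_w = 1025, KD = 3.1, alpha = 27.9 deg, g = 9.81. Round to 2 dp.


Sr = rho_a / rho_w = 2429 / 1025 = 2.369756
(Sr - 1) = 1.369756
(Sr - 1)^3 = 2.569980
cot(27.9) = 1 / tan(27.9) = 1 / 0.529473 = 1.888671
Numerator = 2429 * 9.81 * 1.09^3 = 30858.5856
Denominator = 3.1 * 2.569980 * 1.888671 = 15.046927
W = 30858.5856 / 15.046927
W = 2050.82 N

2050.82


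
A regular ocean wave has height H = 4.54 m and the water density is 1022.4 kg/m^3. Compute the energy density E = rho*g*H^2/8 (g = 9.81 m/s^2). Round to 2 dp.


E = (1/8) * rho * g * H^2
E = (1/8) * 1022.4 * 9.81 * 4.54^2
E = 0.125 * 1022.4 * 9.81 * 20.6116
E = 25841.13 J/m^2

25841.13


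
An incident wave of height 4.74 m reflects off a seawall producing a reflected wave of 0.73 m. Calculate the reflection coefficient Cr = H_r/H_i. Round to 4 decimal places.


Cr = H_r / H_i
Cr = 0.73 / 4.74
Cr = 0.1540

0.1540


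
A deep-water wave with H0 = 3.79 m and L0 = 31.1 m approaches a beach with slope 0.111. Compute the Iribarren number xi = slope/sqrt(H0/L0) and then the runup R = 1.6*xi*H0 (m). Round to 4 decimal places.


xi = slope / sqrt(H0/L0)
H0/L0 = 3.79/31.1 = 0.121865
sqrt(0.121865) = 0.349092
xi = 0.111 / 0.349092 = 0.317968
R = 1.6 * xi * H0 = 1.6 * 0.317968 * 3.79
R = 1.9282 m

1.9282


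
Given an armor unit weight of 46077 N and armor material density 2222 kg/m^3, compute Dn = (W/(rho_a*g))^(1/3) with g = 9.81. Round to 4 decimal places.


V = W / (rho_a * g)
V = 46077 / (2222 * 9.81)
V = 46077 / 21797.82
V = 2.113835 m^3
Dn = V^(1/3) = 2.113835^(1/3)
Dn = 1.2834 m

1.2834


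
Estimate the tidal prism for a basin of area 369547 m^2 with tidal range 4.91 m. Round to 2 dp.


Tidal prism = Area * Tidal range
P = 369547 * 4.91
P = 1814475.77 m^3

1814475.77


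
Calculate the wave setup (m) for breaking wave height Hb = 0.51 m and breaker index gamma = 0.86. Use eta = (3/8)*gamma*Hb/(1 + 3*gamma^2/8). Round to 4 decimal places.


eta = (3/8) * gamma * Hb / (1 + 3*gamma^2/8)
Numerator = (3/8) * 0.86 * 0.51 = 0.164475
Denominator = 1 + 3*0.86^2/8 = 1 + 0.277350 = 1.277350
eta = 0.164475 / 1.277350
eta = 0.1288 m

0.1288


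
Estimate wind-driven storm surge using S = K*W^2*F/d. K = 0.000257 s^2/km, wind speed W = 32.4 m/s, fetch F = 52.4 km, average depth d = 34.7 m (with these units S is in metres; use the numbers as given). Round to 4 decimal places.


S = K * W^2 * F / d
W^2 = 32.4^2 = 1049.76
S = 0.000257 * 1049.76 * 52.4 / 34.7
Numerator = 0.000257 * 1049.76 * 52.4 = 14.136908
S = 14.136908 / 34.7 = 0.4074 m

0.4074


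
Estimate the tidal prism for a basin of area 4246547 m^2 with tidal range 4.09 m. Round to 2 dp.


Tidal prism = Area * Tidal range
P = 4246547 * 4.09
P = 17368377.23 m^3

17368377.23


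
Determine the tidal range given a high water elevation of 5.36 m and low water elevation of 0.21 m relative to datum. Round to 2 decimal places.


Tidal range = High water - Low water
Tidal range = 5.36 - (0.21)
Tidal range = 5.15 m

5.15


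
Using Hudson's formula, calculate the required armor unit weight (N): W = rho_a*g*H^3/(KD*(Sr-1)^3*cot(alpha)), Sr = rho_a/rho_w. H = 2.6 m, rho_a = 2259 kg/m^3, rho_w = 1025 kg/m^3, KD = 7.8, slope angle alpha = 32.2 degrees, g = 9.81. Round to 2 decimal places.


Sr = rho_a / rho_w = 2259 / 1025 = 2.203902
(Sr - 1) = 1.203902
(Sr - 1)^3 = 1.744913
cot(32.2) = 1 / tan(32.2) = 1 / 0.629734 = 1.587973
Numerator = 2259 * 9.81 * 2.6^3 = 389498.0450
Denominator = 7.8 * 1.744913 * 1.587973 = 21.612829
W = 389498.0450 / 21.612829
W = 18021.61 N

18021.61


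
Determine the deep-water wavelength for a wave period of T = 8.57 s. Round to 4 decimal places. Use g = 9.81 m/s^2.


L0 = g * T^2 / (2 * pi)
L0 = 9.81 * 8.57^2 / (2 * pi)
L0 = 9.81 * 73.4449 / 6.28319
L0 = 720.4945 / 6.28319
L0 = 114.6703 m

114.6703


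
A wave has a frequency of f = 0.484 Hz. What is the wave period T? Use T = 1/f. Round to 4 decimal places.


T = 1 / f
T = 1 / 0.484
T = 2.0661 s

2.0661


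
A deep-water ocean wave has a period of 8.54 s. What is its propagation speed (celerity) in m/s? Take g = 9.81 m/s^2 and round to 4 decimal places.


We use the deep-water celerity formula:
C = g * T / (2 * pi)
C = 9.81 * 8.54 / (2 * 3.14159...)
C = 83.777400 / 6.283185
C = 13.3336 m/s

13.3336


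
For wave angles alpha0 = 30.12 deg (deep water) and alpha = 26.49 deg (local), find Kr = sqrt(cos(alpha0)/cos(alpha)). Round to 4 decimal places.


Kr = sqrt(cos(alpha0) / cos(alpha))
cos(30.12) = 0.864976
cos(26.49) = 0.895012
Kr = sqrt(0.864976 / 0.895012)
Kr = sqrt(0.966441)
Kr = 0.9831

0.9831


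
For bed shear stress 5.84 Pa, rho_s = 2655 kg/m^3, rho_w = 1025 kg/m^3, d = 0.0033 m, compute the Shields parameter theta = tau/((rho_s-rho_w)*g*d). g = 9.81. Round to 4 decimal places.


theta = tau / ((rho_s - rho_w) * g * d)
rho_s - rho_w = 2655 - 1025 = 1630
Denominator = 1630 * 9.81 * 0.0033 = 52.767990
theta = 5.84 / 52.767990
theta = 0.1107

0.1107


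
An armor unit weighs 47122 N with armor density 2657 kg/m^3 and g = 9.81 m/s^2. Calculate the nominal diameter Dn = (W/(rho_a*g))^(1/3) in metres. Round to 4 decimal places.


V = W / (rho_a * g)
V = 47122 / (2657 * 9.81)
V = 47122 / 26065.17
V = 1.807853 m^3
Dn = V^(1/3) = 1.807853^(1/3)
Dn = 1.2182 m

1.2182


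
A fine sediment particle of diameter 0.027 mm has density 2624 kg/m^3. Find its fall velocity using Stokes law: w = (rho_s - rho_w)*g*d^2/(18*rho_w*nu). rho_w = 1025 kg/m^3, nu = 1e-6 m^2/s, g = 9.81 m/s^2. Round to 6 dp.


w = (rho_s - rho_w) * g * d^2 / (18 * rho_w * nu)
d = 0.027 mm = 0.000027 m
rho_s - rho_w = 2624 - 1025 = 1599
Numerator = 1599 * 9.81 * (0.000027)^2 = 0.000011435233
Denominator = 18 * 1025 * 1e-6 = 0.018450
w = 0.000620 m/s

0.000620


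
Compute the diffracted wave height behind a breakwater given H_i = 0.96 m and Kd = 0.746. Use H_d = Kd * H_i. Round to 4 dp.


H_d = Kd * H_i
H_d = 0.746 * 0.96
H_d = 0.7162 m

0.7162


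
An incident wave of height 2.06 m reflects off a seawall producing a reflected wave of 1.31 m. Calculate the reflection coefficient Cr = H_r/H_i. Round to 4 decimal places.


Cr = H_r / H_i
Cr = 1.31 / 2.06
Cr = 0.6359

0.6359


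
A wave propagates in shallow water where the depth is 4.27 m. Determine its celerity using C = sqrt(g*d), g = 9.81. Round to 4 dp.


Using the shallow-water approximation:
C = sqrt(g * d) = sqrt(9.81 * 4.27)
C = sqrt(41.8887)
C = 6.4721 m/s

6.4721


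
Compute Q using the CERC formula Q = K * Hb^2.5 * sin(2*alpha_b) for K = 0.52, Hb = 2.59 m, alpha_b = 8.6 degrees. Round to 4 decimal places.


Q = K * Hb^2.5 * sin(2 * alpha_b)
Hb^2.5 = 2.59^2.5 = 10.795665
sin(2 * 8.6) = sin(17.2) = 0.295708
Q = 0.52 * 10.795665 * 0.295708
Q = 1.6600 m^3/s

1.6600


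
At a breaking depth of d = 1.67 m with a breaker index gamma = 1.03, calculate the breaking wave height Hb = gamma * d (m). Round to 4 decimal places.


Hb = gamma * d
Hb = 1.03 * 1.67
Hb = 1.7201 m

1.7201


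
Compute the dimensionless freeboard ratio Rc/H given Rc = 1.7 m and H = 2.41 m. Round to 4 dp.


Relative freeboard = Rc / H
= 1.7 / 2.41
= 0.7054

0.7054


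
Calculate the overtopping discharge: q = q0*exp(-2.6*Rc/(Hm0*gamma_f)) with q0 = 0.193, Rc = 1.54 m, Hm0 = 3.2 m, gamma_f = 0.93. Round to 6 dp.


q = q0 * exp(-2.6 * Rc / (Hm0 * gamma_f))
Exponent = -2.6 * 1.54 / (3.2 * 0.93)
= -2.6 * 1.54 / 2.9760
= -1.345430
exp(-1.345430) = 0.260428
q = 0.193 * 0.260428
q = 0.050263 m^3/s/m

0.050263


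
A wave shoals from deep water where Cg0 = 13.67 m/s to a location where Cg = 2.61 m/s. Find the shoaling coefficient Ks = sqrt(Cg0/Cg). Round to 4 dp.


Ks = sqrt(Cg0 / Cg)
Ks = sqrt(13.67 / 2.61)
Ks = sqrt(5.2375)
Ks = 2.2886

2.2886


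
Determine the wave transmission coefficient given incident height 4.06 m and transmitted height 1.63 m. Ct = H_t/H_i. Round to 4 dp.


Ct = H_t / H_i
Ct = 1.63 / 4.06
Ct = 0.4015

0.4015


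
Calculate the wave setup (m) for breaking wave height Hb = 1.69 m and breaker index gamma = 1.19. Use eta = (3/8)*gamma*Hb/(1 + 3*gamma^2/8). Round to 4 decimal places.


eta = (3/8) * gamma * Hb / (1 + 3*gamma^2/8)
Numerator = (3/8) * 1.19 * 1.69 = 0.754162
Denominator = 1 + 3*1.19^2/8 = 1 + 0.531038 = 1.531038
eta = 0.754162 / 1.531038
eta = 0.4926 m

0.4926


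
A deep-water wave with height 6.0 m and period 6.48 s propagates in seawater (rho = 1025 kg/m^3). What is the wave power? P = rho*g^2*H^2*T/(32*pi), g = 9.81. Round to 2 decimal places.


P = rho * g^2 * H^2 * T / (32 * pi)
P = 1025 * 9.81^2 * 6.0^2 * 6.48 / (32 * pi)
P = 1025 * 96.2361 * 36.0000 * 6.48 / 100.53096
P = 228896.70 W/m

228896.70


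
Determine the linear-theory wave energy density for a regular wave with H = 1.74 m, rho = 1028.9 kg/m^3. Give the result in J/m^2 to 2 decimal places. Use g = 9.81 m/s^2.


E = (1/8) * rho * g * H^2
E = (1/8) * 1028.9 * 9.81 * 1.74^2
E = 0.125 * 1028.9 * 9.81 * 3.0276
E = 3819.89 J/m^2

3819.89


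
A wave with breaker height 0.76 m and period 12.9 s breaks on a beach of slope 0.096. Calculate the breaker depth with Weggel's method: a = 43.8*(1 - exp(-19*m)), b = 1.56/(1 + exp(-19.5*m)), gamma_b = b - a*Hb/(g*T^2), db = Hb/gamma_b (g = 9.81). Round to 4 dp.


a = 43.8 * (1 - exp(-19 * m))
exp(-19 * 0.096) = exp(-1.8240) = 0.161379
a = 43.8 * (1 - 0.161379) = 36.731602
b = 1.56 / (1 + exp(-19.5 * m))
exp(-19.5 * 0.096) = exp(-1.8720) = 0.153816
b = 1.56 / (1 + 0.153816) = 1.352036
Hb / (g * T^2) = 0.76 / (9.81 * 12.9^2) = 0.76 / 1632.4821 = 0.00046555
gamma_b = b - a * Hb/(g*T^2) = 1.352036 - 36.731602 * 0.00046555 = 1.334935
db = Hb / gamma_b = 0.76 / 1.334935
db = 0.5693 m

0.5693


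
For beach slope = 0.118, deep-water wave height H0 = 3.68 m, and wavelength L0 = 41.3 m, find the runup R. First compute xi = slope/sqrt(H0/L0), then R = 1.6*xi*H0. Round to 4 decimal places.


xi = slope / sqrt(H0/L0)
H0/L0 = 3.68/41.3 = 0.089104
sqrt(0.089104) = 0.298503
xi = 0.118 / 0.298503 = 0.395306
R = 1.6 * xi * H0 = 1.6 * 0.395306 * 3.68
R = 2.3276 m

2.3276


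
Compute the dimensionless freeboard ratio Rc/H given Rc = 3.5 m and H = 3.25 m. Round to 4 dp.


Relative freeboard = Rc / H
= 3.5 / 3.25
= 1.0769

1.0769


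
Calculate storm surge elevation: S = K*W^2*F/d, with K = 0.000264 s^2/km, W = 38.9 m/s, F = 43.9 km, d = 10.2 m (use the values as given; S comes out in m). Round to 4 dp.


S = K * W^2 * F / d
W^2 = 38.9^2 = 1513.21
S = 0.000264 * 1513.21 * 43.9 / 10.2
Numerator = 0.000264 * 1513.21 * 43.9 = 17.537499
S = 17.537499 / 10.2 = 1.7194 m

1.7194


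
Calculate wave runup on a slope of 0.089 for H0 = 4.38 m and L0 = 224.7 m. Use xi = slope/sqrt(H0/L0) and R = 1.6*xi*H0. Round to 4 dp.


xi = slope / sqrt(H0/L0)
H0/L0 = 4.38/224.7 = 0.019493
sqrt(0.019493) = 0.139616
xi = 0.089 / 0.139616 = 0.637462
R = 1.6 * xi * H0 = 1.6 * 0.637462 * 4.38
R = 4.4673 m

4.4673


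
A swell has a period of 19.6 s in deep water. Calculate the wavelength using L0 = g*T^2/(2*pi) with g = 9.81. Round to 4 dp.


L0 = g * T^2 / (2 * pi)
L0 = 9.81 * 19.6^2 / (2 * pi)
L0 = 9.81 * 384.1600 / 6.28319
L0 = 3768.6096 / 6.28319
L0 = 599.7928 m

599.7928


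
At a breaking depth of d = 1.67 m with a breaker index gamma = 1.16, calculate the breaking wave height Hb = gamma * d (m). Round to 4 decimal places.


Hb = gamma * d
Hb = 1.16 * 1.67
Hb = 1.9372 m

1.9372


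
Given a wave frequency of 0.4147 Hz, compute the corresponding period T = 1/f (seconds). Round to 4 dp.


T = 1 / f
T = 1 / 0.4147
T = 2.4114 s

2.4114


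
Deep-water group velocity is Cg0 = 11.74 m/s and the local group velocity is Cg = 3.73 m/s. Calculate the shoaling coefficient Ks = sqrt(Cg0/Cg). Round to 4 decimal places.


Ks = sqrt(Cg0 / Cg)
Ks = sqrt(11.74 / 3.73)
Ks = sqrt(3.1475)
Ks = 1.7741

1.7741


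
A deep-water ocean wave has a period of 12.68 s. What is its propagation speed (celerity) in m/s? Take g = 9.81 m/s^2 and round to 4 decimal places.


We use the deep-water celerity formula:
C = g * T / (2 * pi)
C = 9.81 * 12.68 / (2 * 3.14159...)
C = 124.390800 / 6.283185
C = 19.7974 m/s

19.7974


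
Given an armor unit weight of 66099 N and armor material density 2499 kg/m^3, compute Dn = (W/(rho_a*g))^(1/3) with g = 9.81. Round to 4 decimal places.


V = W / (rho_a * g)
V = 66099 / (2499 * 9.81)
V = 66099 / 24515.19
V = 2.696247 m^3
Dn = V^(1/3) = 2.696247^(1/3)
Dn = 1.3918 m

1.3918


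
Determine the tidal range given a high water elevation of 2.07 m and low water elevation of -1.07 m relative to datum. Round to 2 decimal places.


Tidal range = High water - Low water
Tidal range = 2.07 - (-1.07)
Tidal range = 3.14 m

3.14


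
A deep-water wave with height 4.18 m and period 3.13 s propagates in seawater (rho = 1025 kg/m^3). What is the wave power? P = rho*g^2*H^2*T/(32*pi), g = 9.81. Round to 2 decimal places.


P = rho * g^2 * H^2 * T / (32 * pi)
P = 1025 * 9.81^2 * 4.18^2 * 3.13 / (32 * pi)
P = 1025 * 96.2361 * 17.4724 * 3.13 / 100.53096
P = 53661.02 W/m

53661.02


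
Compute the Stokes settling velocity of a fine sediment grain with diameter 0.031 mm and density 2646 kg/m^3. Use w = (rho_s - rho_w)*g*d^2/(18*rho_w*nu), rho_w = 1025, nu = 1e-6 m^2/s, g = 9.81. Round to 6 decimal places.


w = (rho_s - rho_w) * g * d^2 / (18 * rho_w * nu)
d = 0.031 mm = 0.000031 m
rho_s - rho_w = 2646 - 1025 = 1621
Numerator = 1621 * 9.81 * (0.000031)^2 = 0.000015281832
Denominator = 18 * 1025 * 1e-6 = 0.018450
w = 0.000828 m/s

0.000828


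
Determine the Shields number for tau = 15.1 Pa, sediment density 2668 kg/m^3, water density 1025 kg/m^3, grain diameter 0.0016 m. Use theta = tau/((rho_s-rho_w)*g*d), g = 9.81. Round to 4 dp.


theta = tau / ((rho_s - rho_w) * g * d)
rho_s - rho_w = 2668 - 1025 = 1643
Denominator = 1643 * 9.81 * 0.0016 = 25.788528
theta = 15.1 / 25.788528
theta = 0.5855

0.5855


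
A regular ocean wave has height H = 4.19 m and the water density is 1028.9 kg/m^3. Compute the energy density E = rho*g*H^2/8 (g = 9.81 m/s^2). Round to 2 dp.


E = (1/8) * rho * g * H^2
E = (1/8) * 1028.9 * 9.81 * 4.19^2
E = 0.125 * 1028.9 * 9.81 * 17.5561
E = 22150.33 J/m^2

22150.33


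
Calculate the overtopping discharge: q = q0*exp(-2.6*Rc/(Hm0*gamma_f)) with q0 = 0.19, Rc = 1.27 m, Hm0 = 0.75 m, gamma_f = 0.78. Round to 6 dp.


q = q0 * exp(-2.6 * Rc / (Hm0 * gamma_f))
Exponent = -2.6 * 1.27 / (0.75 * 0.78)
= -2.6 * 1.27 / 0.5850
= -5.644444
exp(-5.644444) = 0.003537
q = 0.19 * 0.003537
q = 0.000672 m^3/s/m

0.000672


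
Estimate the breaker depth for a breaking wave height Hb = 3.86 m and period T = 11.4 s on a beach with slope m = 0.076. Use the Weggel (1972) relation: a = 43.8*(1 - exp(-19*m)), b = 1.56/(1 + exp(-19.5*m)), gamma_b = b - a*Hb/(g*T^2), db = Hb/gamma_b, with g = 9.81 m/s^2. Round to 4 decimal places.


a = 43.8 * (1 - exp(-19 * m))
exp(-19 * 0.076) = exp(-1.4440) = 0.235982
a = 43.8 * (1 - 0.235982) = 33.463991
b = 1.56 / (1 + exp(-19.5 * m))
exp(-19.5 * 0.076) = exp(-1.4820) = 0.227183
b = 1.56 / (1 + 0.227183) = 1.271204
Hb / (g * T^2) = 3.86 / (9.81 * 11.4^2) = 3.86 / 1274.9076 = 0.00302767
gamma_b = b - a * Hb/(g*T^2) = 1.271204 - 33.463991 * 0.00302767 = 1.169886
db = Hb / gamma_b = 3.86 / 1.169886
db = 3.2995 m

3.2995


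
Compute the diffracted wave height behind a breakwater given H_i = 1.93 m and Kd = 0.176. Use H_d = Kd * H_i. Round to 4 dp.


H_d = Kd * H_i
H_d = 0.176 * 1.93
H_d = 0.3397 m

0.3397


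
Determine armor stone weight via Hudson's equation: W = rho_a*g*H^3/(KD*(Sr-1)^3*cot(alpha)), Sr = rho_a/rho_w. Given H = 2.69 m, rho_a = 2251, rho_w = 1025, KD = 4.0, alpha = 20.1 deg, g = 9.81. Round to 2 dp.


Sr = rho_a / rho_w = 2251 / 1025 = 2.196098
(Sr - 1) = 1.196098
(Sr - 1)^3 = 1.711196
cot(20.1) = 1 / tan(20.1) = 1 / 0.365948 = 2.732628
Numerator = 2251 * 9.81 * 2.69^3 = 429834.5711
Denominator = 4.0 * 1.711196 * 2.732628 = 18.704254
W = 429834.5711 / 18.704254
W = 22980.58 N

22980.58


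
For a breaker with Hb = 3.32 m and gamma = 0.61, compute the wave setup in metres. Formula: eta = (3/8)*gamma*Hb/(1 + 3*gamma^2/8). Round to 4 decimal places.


eta = (3/8) * gamma * Hb / (1 + 3*gamma^2/8)
Numerator = (3/8) * 0.61 * 3.32 = 0.759450
Denominator = 1 + 3*0.61^2/8 = 1 + 0.139538 = 1.139538
eta = 0.759450 / 1.139538
eta = 0.6665 m

0.6665


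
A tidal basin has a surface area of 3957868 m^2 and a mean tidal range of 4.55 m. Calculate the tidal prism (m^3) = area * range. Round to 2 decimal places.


Tidal prism = Area * Tidal range
P = 3957868 * 4.55
P = 18008299.40 m^3

18008299.40
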